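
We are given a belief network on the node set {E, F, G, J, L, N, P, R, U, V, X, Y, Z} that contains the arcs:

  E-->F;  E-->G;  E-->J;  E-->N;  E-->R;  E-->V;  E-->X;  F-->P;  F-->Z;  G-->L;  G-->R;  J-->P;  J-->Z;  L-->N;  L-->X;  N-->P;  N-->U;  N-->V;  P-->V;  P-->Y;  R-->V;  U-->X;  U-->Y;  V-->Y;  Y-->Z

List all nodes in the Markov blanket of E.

{F, G, J, L, N, P, R, U, V, X}

By definition, MB(E) is built from E's parents, E's children, and the co-parents of E.
E has children F, G, J, N, R, V, X.
E has no parents.
For each child, the remaining parents (spouses of E):
  F has no other parent.
  G: no additional parents.
  J has no other parent.
  N also has parent L.
  R's other parent is G.
  V's other parents are N, P, R.
  parents(X) \ {E} = {L, U}.
Taking the union gives {F, G, J, L, N, P, R, U, V, X}.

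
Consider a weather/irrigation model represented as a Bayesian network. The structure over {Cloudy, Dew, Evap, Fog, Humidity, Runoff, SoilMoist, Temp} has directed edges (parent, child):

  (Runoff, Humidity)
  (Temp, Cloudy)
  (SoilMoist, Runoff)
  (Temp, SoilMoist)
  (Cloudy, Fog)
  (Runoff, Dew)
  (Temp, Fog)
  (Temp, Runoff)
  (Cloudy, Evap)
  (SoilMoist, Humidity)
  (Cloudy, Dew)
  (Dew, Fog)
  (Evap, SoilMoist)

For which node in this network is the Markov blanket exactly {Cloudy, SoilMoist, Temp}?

The target node must have every member of {Cloudy, SoilMoist, Temp} as a parent, child, or co-parent, and no others.
Parents of Evap: Cloudy; children: SoilMoist; co-parents: Temp.
These exactly cover the given set, so the node is Evap.

Evap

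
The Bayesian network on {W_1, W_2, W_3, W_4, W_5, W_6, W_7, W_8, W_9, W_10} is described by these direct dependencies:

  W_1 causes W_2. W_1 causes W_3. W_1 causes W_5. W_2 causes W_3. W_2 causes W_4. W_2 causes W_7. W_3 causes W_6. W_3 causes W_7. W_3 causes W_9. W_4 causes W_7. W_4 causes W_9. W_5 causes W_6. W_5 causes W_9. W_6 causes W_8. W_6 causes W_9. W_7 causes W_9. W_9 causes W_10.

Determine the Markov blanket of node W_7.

W_7's parents: W_2, W_3, W_4.
W_7 has child W_9.
Parents of each child, excluding W_7:
  W_9: W_3, W_4, W_5, W_6
So the Markov blanket of W_7 is {W_2, W_3, W_4, W_5, W_6, W_9}.

{W_2, W_3, W_4, W_5, W_6, W_9}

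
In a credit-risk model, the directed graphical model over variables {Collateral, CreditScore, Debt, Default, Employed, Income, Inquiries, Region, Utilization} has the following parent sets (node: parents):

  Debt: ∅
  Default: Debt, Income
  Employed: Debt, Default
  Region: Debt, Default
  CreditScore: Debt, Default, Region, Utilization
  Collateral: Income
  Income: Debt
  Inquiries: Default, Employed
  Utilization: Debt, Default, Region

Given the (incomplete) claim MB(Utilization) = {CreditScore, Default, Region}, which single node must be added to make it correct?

Debt

The Markov blanket of a node is its parents, its children, and the other parents of its children.
Utilization has parents Debt, Default, Region.
Ch(Utilization) = {CreditScore}.
Parents of each child, excluding Utilization:
  CreditScore: Debt, Default, Region
MB(Utilization) = {CreditScore, Debt, Default, Region}.
Comparing with the claimed set, Debt is missing.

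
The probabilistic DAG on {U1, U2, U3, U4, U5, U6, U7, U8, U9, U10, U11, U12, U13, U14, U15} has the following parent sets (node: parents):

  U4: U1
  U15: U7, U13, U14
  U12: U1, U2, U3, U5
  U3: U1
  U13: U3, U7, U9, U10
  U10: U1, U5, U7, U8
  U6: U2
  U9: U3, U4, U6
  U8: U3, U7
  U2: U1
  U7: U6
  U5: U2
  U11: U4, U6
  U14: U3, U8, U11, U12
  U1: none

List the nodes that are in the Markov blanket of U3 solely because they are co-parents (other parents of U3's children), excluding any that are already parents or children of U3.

Children of U3: U8, U9, U12, U13, U14.
  U8: U7
  U9: U4, U6
  U12: U1, U2, U5
  U13: U7, U9, U10
  U14: U8, U11, U12
Excluding nodes already adjacent to U3 (U1, U8, U9, U12, U13, U14), the co-parent-only contribution is {U2, U4, U5, U6, U7, U10, U11}.

{U2, U4, U5, U6, U7, U10, U11}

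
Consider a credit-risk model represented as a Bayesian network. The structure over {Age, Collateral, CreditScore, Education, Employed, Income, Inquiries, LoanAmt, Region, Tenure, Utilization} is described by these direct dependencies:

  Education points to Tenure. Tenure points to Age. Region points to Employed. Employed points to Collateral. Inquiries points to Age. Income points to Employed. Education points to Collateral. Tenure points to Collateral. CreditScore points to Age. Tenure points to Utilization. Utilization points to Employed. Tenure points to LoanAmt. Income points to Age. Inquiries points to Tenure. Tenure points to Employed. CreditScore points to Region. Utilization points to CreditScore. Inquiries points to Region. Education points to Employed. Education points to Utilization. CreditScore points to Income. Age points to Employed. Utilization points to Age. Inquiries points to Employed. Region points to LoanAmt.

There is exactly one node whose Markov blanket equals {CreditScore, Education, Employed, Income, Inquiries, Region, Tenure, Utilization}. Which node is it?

Age

The target node must have every member of {CreditScore, Education, Employed, Income, Inquiries, Region, Tenure, Utilization} as a parent, child, or co-parent, and no others.
Parents of Age: CreditScore, Income, Inquiries, Tenure, Utilization; children: Employed; co-parents: Education, Income, Inquiries, Region, Tenure, Utilization.
These exactly cover the given set, so the node is Age.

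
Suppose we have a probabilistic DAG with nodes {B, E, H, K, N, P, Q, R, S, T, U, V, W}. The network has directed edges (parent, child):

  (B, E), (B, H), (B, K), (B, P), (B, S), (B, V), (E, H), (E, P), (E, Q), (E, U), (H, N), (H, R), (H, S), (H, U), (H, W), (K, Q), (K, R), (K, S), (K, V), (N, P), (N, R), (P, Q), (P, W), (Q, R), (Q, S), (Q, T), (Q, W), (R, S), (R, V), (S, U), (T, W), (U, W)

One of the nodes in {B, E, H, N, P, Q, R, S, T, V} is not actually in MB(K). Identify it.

T

By definition, MB(K) is built from K's parents, K's children, and the co-parents of K.
K has parent B.
Ch(K) = {Q, R, S, V}.
Co-parents of K (other parents of its children):
  Q: E, P
  R: H, N, Q
  S: B, H, Q, R
  V: B, R
MB(K) = {B, E, H, N, P, Q, R, S, V}.
T is neither a parent, child, nor co-parent of K, so it does not belong.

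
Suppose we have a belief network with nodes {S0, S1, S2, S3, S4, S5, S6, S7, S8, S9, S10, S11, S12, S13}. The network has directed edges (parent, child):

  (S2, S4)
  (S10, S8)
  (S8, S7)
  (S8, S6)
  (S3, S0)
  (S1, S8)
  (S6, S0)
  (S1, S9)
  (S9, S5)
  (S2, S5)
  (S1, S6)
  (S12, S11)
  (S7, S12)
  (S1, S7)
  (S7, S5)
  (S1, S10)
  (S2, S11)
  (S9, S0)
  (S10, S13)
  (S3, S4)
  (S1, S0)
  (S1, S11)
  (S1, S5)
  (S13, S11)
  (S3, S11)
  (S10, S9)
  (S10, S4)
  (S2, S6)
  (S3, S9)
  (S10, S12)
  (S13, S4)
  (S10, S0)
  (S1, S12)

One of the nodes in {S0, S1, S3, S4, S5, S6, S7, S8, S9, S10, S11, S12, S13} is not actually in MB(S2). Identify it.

S0

A node's Markov blanket = Pa ∪ Ch ∪ (parents of Ch other than the node itself).
Pa(S2) = {}.
S2 has children S4, S5, S6, S11.
Co-parents of S2 (other parents of its children):
  S6: S1, S8
  S11: S1, S3, S12, S13
  S5: S1, S7, S9
  S4: S3, S10, S13
MB(S2) = {S1, S3, S4, S5, S6, S7, S8, S9, S10, S11, S12, S13}.
S0 is neither a parent, child, nor co-parent of S2, so it does not belong.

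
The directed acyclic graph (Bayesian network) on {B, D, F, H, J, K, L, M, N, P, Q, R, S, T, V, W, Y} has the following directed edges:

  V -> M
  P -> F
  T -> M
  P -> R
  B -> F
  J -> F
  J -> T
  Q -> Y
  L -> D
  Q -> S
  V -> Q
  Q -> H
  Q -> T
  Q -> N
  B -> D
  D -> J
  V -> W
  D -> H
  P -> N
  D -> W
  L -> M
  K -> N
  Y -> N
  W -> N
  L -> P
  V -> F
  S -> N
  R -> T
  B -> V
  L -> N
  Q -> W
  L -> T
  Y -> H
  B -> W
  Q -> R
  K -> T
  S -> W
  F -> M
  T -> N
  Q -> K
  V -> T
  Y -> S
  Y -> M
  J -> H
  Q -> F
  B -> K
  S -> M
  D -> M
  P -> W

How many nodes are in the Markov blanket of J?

12

Parents of J: D.
Ch(J) = {F, H, T}.
For each child, the remaining parents (spouses of J):
  H: D, Q, Y
  F: B, P, Q, V
  T: K, L, Q, R, V
MB(J) = {B, D, F, H, K, L, P, Q, R, T, V, Y}, which has 12 nodes.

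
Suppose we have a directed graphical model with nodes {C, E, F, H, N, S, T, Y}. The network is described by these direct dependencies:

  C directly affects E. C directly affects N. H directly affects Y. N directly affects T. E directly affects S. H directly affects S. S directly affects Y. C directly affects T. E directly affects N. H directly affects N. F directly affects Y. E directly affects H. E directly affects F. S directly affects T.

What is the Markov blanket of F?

The Markov blanket of a node is its parents, its children, and the other parents of its children.
F's children: Y.
Pa(F) = {E}.
Parents of each child, excluding F:
  Y also has parents H, S.
MB(F) = {E, H, S, Y}.

{E, H, S, Y}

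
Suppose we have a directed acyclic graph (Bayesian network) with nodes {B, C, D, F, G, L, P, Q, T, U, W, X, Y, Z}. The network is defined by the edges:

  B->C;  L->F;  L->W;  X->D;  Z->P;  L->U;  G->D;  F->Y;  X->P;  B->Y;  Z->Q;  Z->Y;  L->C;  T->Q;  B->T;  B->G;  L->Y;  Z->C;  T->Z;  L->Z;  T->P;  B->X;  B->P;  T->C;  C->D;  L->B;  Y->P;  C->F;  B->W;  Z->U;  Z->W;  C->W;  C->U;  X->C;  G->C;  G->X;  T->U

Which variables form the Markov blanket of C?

The Markov blanket of a node is its parents, its children, and the other parents of its children.
Ch(C) = {D, F, U, W}.
C has parents B, G, L, T, X, Z.
Parents of each child, excluding C:
  F: L
  D: G, X
  U: L, T, Z
  W: B, L, Z
MB(C) = {B, D, F, G, L, T, U, W, X, Z}.

{B, D, F, G, L, T, U, W, X, Z}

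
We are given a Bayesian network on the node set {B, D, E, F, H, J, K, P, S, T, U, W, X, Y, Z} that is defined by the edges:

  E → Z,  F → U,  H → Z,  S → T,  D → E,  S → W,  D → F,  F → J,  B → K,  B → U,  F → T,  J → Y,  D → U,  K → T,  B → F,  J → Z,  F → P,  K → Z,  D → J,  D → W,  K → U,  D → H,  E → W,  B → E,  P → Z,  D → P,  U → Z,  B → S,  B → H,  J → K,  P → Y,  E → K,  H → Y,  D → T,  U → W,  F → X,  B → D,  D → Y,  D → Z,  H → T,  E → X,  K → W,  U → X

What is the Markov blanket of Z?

Z has parents D, E, H, J, K, P, U.
Z has no children.
With no children, Z has no spouses; the co-parent set is empty.
Union: {D, E, H, J, K, P, U} ∪ {} ∪ {} = {D, E, H, J, K, P, U}.

{D, E, H, J, K, P, U}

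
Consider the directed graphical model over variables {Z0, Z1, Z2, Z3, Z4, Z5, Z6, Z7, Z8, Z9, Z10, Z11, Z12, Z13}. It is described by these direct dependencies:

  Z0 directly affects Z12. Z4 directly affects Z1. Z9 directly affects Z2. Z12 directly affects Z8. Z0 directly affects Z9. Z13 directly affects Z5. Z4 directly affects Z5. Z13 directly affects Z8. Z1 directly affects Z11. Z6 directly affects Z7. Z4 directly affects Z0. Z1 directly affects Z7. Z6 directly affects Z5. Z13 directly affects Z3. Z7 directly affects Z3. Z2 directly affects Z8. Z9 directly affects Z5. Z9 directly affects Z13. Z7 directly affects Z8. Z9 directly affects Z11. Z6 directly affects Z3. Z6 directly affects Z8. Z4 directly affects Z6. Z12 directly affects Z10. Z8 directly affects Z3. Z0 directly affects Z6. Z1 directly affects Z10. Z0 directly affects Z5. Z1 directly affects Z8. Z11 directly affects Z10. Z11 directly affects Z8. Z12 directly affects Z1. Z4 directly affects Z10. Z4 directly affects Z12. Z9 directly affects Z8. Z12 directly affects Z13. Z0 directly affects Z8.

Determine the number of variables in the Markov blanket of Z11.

By definition, MB(Z11) is built from Z11's parents, Z11's children, and the co-parents of Z11.
Z11's children: Z8, Z10.
Z11 has parents Z1, Z9.
For each child, the remaining parents (spouses of Z11):
  Z10: Z1, Z4, Z12
  Z8: Z0, Z1, Z2, Z6, Z7, Z9, Z12, Z13
MB(Z11) = {Z0, Z1, Z2, Z4, Z6, Z7, Z8, Z9, Z10, Z12, Z13}, which has 11 nodes.

11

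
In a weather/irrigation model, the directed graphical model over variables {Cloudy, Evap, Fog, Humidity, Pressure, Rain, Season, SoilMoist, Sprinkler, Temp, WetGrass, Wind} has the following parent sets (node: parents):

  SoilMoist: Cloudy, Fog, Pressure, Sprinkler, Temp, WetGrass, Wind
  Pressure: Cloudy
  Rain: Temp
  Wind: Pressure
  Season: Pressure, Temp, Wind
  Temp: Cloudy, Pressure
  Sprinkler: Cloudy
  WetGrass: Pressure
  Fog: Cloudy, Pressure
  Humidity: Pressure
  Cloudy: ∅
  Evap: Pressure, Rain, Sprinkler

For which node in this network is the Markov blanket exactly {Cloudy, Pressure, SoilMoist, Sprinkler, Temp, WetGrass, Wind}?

Fog

The target node must have every member of {Cloudy, Pressure, SoilMoist, Sprinkler, Temp, WetGrass, Wind} as a parent, child, or co-parent, and no others.
Parents of Fog: Cloudy, Pressure; children: SoilMoist; co-parents: Cloudy, Pressure, Sprinkler, Temp, WetGrass, Wind.
These exactly cover the given set, so the node is Fog.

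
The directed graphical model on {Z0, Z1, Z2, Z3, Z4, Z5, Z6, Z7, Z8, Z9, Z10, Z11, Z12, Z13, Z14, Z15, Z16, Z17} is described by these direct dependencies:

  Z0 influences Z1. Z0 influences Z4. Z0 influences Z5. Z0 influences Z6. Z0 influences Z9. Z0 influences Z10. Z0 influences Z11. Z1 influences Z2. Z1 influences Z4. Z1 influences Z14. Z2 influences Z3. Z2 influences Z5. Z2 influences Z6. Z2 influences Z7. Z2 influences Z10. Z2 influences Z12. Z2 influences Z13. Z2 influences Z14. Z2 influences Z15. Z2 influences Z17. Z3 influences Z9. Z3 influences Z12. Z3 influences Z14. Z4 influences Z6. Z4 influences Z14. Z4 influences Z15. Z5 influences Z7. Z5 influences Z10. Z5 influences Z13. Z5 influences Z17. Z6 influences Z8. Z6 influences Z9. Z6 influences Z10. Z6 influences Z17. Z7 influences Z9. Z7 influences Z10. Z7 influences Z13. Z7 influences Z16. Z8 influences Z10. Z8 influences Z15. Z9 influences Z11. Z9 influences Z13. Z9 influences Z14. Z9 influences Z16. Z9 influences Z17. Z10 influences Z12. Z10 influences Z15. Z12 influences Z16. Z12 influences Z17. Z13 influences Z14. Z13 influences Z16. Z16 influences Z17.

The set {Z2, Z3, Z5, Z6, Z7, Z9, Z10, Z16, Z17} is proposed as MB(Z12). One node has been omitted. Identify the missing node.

Z13

The Markov blanket of a node is its parents, its children, and the other parents of its children.
Z12's children: Z16, Z17.
Parents of Z12: Z2, Z3, Z10.
For each child, the remaining parents (spouses of Z12):
  Z16's other parents are Z7, Z9, Z13.
  Z17's other parents are Z2, Z5, Z6, Z9, Z16.
MB(Z12) = {Z2, Z3, Z5, Z6, Z7, Z9, Z10, Z13, Z16, Z17}.
Comparing with the claimed set, Z13 is missing.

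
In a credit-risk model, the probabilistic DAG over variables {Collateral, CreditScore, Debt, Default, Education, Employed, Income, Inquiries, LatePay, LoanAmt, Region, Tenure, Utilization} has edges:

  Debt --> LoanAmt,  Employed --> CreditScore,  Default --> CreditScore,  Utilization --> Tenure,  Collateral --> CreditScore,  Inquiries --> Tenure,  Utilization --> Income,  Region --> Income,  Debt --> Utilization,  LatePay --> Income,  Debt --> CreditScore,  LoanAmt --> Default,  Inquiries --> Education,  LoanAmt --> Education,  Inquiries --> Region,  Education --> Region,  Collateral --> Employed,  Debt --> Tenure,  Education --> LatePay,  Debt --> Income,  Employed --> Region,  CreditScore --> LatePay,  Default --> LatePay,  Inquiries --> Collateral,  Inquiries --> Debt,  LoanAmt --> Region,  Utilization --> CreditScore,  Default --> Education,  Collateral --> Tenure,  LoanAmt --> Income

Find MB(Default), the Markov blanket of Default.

A node's Markov blanket = Pa ∪ Ch ∪ (parents of Ch other than the node itself).
Parents of Default: LoanAmt.
Children of Default: CreditScore, Education, LatePay.
Co-parents of Default (other parents of its children):
  parents(Education) \ {Default} = {Inquiries, LoanAmt}.
  CreditScore's other parents are Collateral, Debt, Employed, Utilization.
  LatePay also has parents CreditScore, Education.
Union: {LoanAmt} ∪ {CreditScore, Education, LatePay} ∪ {Collateral, CreditScore, Debt, Education, Employed, Inquiries, LoanAmt, Utilization} = {Collateral, CreditScore, Debt, Education, Employed, Inquiries, LatePay, LoanAmt, Utilization}.

{Collateral, CreditScore, Debt, Education, Employed, Inquiries, LatePay, LoanAmt, Utilization}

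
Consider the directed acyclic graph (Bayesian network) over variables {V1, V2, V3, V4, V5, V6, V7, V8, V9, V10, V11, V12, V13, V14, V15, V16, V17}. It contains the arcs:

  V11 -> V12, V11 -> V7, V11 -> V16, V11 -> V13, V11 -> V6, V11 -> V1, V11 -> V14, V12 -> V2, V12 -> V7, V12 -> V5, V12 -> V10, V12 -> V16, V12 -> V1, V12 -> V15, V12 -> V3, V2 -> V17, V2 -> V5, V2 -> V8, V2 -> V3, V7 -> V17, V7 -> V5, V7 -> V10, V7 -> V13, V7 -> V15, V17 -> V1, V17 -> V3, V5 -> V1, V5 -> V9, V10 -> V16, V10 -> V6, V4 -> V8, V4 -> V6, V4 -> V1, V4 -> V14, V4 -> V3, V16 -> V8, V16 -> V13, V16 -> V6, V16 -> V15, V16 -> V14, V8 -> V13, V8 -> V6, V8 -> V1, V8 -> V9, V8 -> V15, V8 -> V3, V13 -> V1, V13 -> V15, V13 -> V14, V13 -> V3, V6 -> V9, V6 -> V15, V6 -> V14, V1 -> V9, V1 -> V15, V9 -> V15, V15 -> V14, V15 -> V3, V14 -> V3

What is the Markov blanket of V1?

Pa(V1) = {V4, V5, V8, V11, V12, V13, V17}.
V1 has children V9, V15.
Co-parents of V1 (other parents of its children):
  parents(V9) \ {V1} = {V5, V6, V8}.
  V15 also has parents V6, V7, V8, V9, V12, V13, V16.
MB(V1) = {V4, V5, V6, V7, V8, V9, V11, V12, V13, V15, V16, V17}.

{V4, V5, V6, V7, V8, V9, V11, V12, V13, V15, V16, V17}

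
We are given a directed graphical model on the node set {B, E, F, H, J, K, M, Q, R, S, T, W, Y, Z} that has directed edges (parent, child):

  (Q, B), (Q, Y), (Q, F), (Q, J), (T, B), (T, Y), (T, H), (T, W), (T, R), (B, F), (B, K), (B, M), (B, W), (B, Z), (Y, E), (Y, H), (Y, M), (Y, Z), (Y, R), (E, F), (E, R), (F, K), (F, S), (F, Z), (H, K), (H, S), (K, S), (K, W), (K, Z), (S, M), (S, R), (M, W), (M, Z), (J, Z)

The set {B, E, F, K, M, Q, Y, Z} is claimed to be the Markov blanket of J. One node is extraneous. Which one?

Pa(J) = {Q}.
J's children: Z.
For each child, the remaining parents (spouses of J):
  Z's other parents are B, F, K, M, Y.
MB(J) = {B, F, K, M, Q, Y, Z}.
E is neither a parent, child, nor co-parent of J, so it does not belong.

E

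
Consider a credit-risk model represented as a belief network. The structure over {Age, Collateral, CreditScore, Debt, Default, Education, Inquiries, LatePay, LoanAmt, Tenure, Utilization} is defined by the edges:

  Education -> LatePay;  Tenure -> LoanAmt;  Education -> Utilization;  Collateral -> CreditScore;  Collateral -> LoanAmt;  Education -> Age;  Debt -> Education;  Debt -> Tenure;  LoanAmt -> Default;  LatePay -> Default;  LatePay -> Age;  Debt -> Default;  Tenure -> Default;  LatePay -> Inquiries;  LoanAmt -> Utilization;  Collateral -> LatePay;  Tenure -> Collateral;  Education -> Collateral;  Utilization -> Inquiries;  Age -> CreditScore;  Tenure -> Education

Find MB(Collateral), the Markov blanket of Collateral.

By definition, MB(Collateral) is built from Collateral's parents, Collateral's children, and the co-parents of Collateral.
Collateral's parents: Education, Tenure.
Collateral has children CreditScore, LatePay, LoanAmt.
For each child, the remaining parents (spouses of Collateral):
  LoanAmt also has parent Tenure.
  LatePay also has parent Education.
  CreditScore's other parent is Age.
So the Markov blanket of Collateral is {Age, CreditScore, Education, LatePay, LoanAmt, Tenure}.

{Age, CreditScore, Education, LatePay, LoanAmt, Tenure}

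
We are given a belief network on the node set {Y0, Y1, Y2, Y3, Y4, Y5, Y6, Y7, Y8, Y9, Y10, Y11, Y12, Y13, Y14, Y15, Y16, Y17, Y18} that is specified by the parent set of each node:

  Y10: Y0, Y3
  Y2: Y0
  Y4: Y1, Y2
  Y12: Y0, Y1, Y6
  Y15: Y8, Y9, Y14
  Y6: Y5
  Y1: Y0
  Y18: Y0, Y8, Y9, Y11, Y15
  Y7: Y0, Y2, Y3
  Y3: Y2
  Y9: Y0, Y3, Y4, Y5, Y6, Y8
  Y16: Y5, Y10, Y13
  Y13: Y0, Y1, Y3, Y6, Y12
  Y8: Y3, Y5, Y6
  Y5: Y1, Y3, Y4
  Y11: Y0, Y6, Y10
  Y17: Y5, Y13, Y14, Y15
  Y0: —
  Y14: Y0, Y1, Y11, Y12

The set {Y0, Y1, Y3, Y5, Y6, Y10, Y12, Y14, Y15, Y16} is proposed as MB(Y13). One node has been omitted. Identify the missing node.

Y17

Y13 has parents Y0, Y1, Y3, Y6, Y12.
Ch(Y13) = {Y16, Y17}.
Co-parents of Y13 (other parents of its children):
  parents(Y16) \ {Y13} = {Y5, Y10}.
  Y17's other parents are Y5, Y14, Y15.
MB(Y13) = {Y0, Y1, Y3, Y5, Y6, Y10, Y12, Y14, Y15, Y16, Y17}.
Comparing with the claimed set, Y17 is missing.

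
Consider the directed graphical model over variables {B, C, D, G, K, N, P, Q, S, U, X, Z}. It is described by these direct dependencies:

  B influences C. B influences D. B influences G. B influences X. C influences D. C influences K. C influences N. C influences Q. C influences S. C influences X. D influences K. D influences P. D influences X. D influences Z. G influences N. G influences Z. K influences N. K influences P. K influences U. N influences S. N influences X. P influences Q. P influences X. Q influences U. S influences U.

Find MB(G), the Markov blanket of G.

{B, C, D, K, N, Z}

G's children: N, Z.
G's parents: B.
Co-parents of G (other parents of its children):
  parents(N) \ {G} = {C, K}.
  Z also has parent D.
Union: {B} ∪ {N, Z} ∪ {C, D, K} = {B, C, D, K, N, Z}.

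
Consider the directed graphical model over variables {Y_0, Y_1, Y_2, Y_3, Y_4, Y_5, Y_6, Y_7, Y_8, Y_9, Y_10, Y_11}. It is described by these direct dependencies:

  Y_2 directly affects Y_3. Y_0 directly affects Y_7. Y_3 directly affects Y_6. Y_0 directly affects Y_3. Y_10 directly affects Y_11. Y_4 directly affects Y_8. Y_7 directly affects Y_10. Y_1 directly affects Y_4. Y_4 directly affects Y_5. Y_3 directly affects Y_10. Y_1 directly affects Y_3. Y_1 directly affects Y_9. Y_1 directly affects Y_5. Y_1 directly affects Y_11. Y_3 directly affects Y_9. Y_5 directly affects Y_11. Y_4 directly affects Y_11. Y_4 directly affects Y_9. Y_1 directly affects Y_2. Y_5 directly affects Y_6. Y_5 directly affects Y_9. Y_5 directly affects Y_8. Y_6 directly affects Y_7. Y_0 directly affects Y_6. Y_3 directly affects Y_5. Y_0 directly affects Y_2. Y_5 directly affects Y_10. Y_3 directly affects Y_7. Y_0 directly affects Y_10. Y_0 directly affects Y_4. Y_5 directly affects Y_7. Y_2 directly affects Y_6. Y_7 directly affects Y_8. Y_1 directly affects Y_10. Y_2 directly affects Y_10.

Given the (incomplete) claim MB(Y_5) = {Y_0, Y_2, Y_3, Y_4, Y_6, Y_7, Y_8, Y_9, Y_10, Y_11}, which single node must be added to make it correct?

Y_1

Recall MB(v) = parents ∪ children ∪ spouses, where spouses are the other parents of v's children.
Y_5's parents: Y_1, Y_3, Y_4.
Children of Y_5: Y_6, Y_7, Y_8, Y_9, Y_10, Y_11.
For each child, the remaining parents (spouses of Y_5):
  parents(Y_6) \ {Y_5} = {Y_0, Y_2, Y_3}.
  Y_7's other parents are Y_0, Y_3, Y_6.
  Y_8's other parents are Y_4, Y_7.
  parents(Y_9) \ {Y_5} = {Y_1, Y_3, Y_4}.
  Y_10's other parents are Y_0, Y_1, Y_2, Y_3, Y_7.
  parents(Y_11) \ {Y_5} = {Y_1, Y_4, Y_10}.
MB(Y_5) = {Y_0, Y_1, Y_2, Y_3, Y_4, Y_6, Y_7, Y_8, Y_9, Y_10, Y_11}.
Comparing with the claimed set, Y_1 is missing.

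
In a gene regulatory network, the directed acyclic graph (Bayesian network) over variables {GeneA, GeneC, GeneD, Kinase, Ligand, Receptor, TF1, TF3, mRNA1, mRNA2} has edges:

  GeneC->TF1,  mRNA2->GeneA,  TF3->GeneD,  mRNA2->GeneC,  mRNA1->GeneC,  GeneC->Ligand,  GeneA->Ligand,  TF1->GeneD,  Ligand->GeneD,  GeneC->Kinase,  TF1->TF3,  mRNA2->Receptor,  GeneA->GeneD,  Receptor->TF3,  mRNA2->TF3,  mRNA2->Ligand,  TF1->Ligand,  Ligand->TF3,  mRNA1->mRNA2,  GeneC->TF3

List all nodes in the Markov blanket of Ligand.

{GeneA, GeneC, GeneD, Receptor, TF1, TF3, mRNA2}

Ligand's parents: GeneA, GeneC, TF1, mRNA2.
Ligand's children: GeneD, TF3.
Parents of each child, excluding Ligand:
  TF3: GeneC, Receptor, TF1, mRNA2
  GeneD: GeneA, TF1, TF3
So the Markov blanket of Ligand is {GeneA, GeneC, GeneD, Receptor, TF1, TF3, mRNA2}.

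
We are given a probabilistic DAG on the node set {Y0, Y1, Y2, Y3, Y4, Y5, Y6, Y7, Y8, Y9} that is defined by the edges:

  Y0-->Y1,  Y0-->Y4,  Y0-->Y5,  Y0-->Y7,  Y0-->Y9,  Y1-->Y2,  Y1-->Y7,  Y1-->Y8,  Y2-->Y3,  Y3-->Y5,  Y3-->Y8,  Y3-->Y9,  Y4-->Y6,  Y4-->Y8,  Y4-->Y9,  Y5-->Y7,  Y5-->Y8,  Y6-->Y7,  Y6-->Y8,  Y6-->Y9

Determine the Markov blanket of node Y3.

{Y0, Y1, Y2, Y4, Y5, Y6, Y8, Y9}

A node's Markov blanket = Pa ∪ Ch ∪ (parents of Ch other than the node itself).
Y3's parents: Y2.
Y3's children: Y5, Y8, Y9.
For each child, the remaining parents (spouses of Y3):
  Y5: Y0
  Y8: Y1, Y4, Y5, Y6
  Y9: Y0, Y4, Y6
MB(Y3) = {Y0, Y1, Y2, Y4, Y5, Y6, Y8, Y9}.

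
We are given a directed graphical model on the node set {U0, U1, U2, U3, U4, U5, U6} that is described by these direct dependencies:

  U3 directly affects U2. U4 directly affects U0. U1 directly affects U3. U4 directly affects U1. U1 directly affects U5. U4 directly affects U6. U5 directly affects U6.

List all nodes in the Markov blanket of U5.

{U1, U4, U6}

Parents of U5: U1.
Children of U5: U6.
Other parents of U5's children:
  parents(U6) \ {U5} = {U4}.
Taking the union gives {U1, U4, U6}.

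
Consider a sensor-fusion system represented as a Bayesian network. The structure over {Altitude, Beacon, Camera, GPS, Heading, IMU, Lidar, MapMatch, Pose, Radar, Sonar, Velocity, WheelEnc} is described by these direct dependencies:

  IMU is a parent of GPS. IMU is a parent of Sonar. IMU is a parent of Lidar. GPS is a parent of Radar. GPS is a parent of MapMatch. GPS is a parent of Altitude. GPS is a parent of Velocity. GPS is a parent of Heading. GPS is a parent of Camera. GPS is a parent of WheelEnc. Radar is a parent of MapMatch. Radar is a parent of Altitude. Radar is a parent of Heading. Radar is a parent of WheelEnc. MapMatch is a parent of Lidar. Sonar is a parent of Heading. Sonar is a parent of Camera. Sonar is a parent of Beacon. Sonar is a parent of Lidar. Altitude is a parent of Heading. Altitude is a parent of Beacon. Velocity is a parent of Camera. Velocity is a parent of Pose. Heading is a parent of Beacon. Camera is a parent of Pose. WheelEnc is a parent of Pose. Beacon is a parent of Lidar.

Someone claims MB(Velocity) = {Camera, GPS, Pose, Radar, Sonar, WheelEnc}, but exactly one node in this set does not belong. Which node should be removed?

Radar

A node's Markov blanket = Pa ∪ Ch ∪ (parents of Ch other than the node itself).
Velocity has children Camera, Pose.
Pa(Velocity) = {GPS}.
For each child, the remaining parents (spouses of Velocity):
  Camera also has parents GPS, Sonar.
  parents(Pose) \ {Velocity} = {Camera, WheelEnc}.
MB(Velocity) = {Camera, GPS, Pose, Sonar, WheelEnc}.
Radar is neither a parent, child, nor co-parent of Velocity, so it does not belong.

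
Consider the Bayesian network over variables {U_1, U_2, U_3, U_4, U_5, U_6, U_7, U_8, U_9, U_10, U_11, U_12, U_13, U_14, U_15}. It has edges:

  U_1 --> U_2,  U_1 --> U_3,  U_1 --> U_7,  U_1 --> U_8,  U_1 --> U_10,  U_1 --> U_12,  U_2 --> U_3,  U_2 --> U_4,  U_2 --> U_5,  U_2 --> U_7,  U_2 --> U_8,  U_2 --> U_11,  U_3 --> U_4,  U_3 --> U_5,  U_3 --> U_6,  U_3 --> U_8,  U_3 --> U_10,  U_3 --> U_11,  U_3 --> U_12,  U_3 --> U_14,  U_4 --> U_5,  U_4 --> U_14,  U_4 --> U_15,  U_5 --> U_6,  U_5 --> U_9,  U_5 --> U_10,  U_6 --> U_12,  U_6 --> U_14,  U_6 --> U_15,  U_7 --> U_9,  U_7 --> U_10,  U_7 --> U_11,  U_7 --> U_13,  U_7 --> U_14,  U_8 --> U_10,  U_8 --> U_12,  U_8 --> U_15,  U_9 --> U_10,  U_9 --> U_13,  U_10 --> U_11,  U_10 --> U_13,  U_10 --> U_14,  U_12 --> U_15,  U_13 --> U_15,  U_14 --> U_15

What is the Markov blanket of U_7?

{U_1, U_2, U_3, U_4, U_5, U_6, U_8, U_9, U_10, U_11, U_13, U_14}

By definition, MB(U_7) is built from U_7's parents, U_7's children, and the co-parents of U_7.
U_7 has parents U_1, U_2.
U_7's children: U_9, U_10, U_11, U_13, U_14.
Parents of each child, excluding U_7:
  U_9's other parent is U_5.
  U_10's other parents are U_1, U_3, U_5, U_8, U_9.
  parents(U_11) \ {U_7} = {U_2, U_3, U_10}.
  U_13 also has parents U_9, U_10.
  U_14's other parents are U_3, U_4, U_6, U_10.
MB(U_7) = {U_1, U_2, U_3, U_4, U_5, U_6, U_8, U_9, U_10, U_11, U_13, U_14}.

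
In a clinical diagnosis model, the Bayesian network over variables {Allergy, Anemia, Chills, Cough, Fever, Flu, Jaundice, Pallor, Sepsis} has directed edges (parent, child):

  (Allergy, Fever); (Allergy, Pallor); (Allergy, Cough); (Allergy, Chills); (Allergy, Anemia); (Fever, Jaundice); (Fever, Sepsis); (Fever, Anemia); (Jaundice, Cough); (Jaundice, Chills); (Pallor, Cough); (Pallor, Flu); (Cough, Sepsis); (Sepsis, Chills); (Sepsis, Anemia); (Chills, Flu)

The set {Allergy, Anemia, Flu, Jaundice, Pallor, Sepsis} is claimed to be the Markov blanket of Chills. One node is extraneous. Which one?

The Markov blanket of a node is its parents, its children, and the other parents of its children.
Ch(Chills) = {Flu}.
Pa(Chills) = {Allergy, Jaundice, Sepsis}.
Parents of each child, excluding Chills:
  Flu: Pallor
MB(Chills) = {Allergy, Flu, Jaundice, Pallor, Sepsis}.
Anemia is neither a parent, child, nor co-parent of Chills, so it does not belong.

Anemia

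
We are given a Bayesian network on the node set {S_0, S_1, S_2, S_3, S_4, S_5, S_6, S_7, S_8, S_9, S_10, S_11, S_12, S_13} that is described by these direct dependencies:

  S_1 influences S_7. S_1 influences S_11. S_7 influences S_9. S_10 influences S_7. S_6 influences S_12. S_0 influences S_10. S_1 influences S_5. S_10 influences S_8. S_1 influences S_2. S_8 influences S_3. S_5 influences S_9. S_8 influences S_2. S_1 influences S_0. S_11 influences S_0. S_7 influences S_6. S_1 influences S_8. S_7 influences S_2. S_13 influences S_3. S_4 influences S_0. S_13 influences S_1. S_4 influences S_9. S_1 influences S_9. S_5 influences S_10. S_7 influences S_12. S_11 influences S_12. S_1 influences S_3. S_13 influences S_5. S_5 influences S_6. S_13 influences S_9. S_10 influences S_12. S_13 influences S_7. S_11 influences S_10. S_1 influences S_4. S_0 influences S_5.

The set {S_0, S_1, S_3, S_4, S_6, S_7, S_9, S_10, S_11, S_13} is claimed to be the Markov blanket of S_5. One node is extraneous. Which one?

S_3

S_5's children: S_6, S_9, S_10.
Pa(S_5) = {S_0, S_1, S_13}.
Co-parents of S_5 (other parents of its children):
  S_10: S_0, S_11
  S_6: S_7
  S_9: S_1, S_4, S_7, S_13
MB(S_5) = {S_0, S_1, S_4, S_6, S_7, S_9, S_10, S_11, S_13}.
S_3 is neither a parent, child, nor co-parent of S_5, so it does not belong.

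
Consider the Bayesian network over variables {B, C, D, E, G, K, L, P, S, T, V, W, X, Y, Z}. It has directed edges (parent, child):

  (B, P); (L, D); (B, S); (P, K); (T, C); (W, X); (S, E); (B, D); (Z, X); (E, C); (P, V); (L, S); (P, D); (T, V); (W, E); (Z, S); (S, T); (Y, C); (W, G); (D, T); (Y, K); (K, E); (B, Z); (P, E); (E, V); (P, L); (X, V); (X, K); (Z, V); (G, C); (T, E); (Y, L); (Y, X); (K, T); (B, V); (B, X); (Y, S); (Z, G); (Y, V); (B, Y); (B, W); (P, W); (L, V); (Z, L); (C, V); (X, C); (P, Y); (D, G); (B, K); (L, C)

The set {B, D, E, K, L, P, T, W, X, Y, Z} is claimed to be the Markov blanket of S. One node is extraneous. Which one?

X

Pa(S) = {B, L, Y, Z}.
Ch(S) = {E, T}.
Other parents of S's children:
  parents(T) \ {S} = {D, K}.
  E's other parents are K, P, T, W.
MB(S) = {B, D, E, K, L, P, T, W, Y, Z}.
X is neither a parent, child, nor co-parent of S, so it does not belong.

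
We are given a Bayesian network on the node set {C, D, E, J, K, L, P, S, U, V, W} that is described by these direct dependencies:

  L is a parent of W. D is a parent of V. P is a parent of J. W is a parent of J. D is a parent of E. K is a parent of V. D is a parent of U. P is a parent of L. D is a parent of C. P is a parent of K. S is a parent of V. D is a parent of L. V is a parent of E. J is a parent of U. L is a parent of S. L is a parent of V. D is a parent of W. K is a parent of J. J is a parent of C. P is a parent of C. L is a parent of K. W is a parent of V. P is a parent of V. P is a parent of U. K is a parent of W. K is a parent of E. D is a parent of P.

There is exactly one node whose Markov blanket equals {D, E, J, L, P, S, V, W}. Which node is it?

K

The target node must have every member of {D, E, J, L, P, S, V, W} as a parent, child, or co-parent, and no others.
Parents of K: L, P; children: E, J, V, W; co-parents: D, L, P, S, V, W.
These exactly cover the given set, so the node is K.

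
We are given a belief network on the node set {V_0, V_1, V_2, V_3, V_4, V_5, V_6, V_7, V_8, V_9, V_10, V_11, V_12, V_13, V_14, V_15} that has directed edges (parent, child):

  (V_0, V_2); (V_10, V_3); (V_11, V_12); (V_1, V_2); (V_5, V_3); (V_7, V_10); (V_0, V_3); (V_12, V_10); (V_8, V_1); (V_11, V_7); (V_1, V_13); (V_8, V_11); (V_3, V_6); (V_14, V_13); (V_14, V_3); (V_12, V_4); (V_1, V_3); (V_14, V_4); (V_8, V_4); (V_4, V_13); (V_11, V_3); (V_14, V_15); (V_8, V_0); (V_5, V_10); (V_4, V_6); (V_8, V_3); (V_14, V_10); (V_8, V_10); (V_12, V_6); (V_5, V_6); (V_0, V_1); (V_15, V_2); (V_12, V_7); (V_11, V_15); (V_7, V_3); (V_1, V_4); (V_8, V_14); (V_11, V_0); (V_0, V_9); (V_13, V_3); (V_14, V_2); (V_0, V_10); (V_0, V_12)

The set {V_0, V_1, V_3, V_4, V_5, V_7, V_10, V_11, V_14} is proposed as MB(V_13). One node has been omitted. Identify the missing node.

Children of V_13: V_3.
Parents of V_13: V_1, V_4, V_14.
Other parents of V_13's children:
  parents(V_3) \ {V_13} = {V_0, V_1, V_5, V_7, V_8, V_10, V_11, V_14}.
MB(V_13) = {V_0, V_1, V_3, V_4, V_5, V_7, V_8, V_10, V_11, V_14}.
Comparing with the claimed set, V_8 is missing.

V_8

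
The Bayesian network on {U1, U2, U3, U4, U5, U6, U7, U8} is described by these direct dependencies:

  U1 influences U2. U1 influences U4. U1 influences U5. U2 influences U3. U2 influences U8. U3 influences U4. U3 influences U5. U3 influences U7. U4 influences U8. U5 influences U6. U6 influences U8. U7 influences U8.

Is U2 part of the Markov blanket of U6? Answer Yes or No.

U2 is a co-parent of U6: both are parents of U8.
So U2 ∈ MB(U6).

Yes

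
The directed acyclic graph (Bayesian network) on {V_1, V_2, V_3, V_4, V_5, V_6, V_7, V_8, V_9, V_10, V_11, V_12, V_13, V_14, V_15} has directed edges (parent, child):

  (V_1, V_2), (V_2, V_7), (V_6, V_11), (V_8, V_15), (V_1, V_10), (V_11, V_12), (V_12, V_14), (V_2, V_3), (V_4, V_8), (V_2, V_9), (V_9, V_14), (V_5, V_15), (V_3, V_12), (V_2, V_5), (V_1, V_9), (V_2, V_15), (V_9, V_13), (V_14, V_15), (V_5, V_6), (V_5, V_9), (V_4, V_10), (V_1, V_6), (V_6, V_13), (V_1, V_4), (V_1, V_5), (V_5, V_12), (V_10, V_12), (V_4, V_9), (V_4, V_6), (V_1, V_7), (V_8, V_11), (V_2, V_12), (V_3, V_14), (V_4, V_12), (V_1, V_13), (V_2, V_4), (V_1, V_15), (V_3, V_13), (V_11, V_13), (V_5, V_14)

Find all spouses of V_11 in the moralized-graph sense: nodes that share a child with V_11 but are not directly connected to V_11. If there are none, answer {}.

Children of V_11: V_12, V_13.
  parents(V_12) \ {V_11} = {V_2, V_3, V_4, V_5, V_10}.
  V_13's other parents are V_1, V_3, V_6, V_9.
Excluding nodes already adjacent to V_11 (V_6, V_8, V_12, V_13), the co-parent-only contribution is {V_1, V_2, V_3, V_4, V_5, V_9, V_10}.

{V_1, V_2, V_3, V_4, V_5, V_9, V_10}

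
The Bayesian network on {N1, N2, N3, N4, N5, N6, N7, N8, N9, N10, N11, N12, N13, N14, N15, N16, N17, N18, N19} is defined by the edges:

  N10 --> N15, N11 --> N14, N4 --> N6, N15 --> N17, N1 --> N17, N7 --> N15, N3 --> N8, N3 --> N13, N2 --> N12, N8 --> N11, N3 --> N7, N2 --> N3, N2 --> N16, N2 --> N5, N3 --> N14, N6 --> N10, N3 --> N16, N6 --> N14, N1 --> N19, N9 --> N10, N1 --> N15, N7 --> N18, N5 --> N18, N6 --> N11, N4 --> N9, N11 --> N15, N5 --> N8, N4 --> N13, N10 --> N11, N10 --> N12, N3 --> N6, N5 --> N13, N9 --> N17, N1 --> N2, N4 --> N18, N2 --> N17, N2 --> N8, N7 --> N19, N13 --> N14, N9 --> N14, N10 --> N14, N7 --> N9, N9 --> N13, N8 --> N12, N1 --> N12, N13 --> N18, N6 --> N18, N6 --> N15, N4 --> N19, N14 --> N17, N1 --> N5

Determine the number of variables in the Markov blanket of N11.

10

Pa(N11) = {N6, N8, N10}.
N11's children: N14, N15.
Parents of each child, excluding N11:
  N14 also has parents N3, N6, N9, N10, N13.
  N15 also has parents N1, N6, N7, N10.
MB(N11) = {N1, N3, N6, N7, N8, N9, N10, N13, N14, N15}, which has 10 nodes.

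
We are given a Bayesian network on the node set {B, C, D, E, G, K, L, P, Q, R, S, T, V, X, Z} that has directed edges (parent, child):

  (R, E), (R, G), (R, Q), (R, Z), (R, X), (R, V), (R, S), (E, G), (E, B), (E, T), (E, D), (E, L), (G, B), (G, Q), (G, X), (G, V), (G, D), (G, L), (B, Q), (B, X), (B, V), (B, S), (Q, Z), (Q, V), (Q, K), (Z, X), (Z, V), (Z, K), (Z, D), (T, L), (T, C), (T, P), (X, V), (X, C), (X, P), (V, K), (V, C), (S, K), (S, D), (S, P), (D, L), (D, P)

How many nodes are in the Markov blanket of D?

The Markov blanket of a node is its parents, its children, and the other parents of its children.
Pa(D) = {E, G, S, Z}.
D's children: L, P.
Parents of each child, excluding D:
  L also has parents E, G, T.
  P also has parents S, T, X.
MB(D) = {E, G, L, P, S, T, X, Z}, which has 8 nodes.

8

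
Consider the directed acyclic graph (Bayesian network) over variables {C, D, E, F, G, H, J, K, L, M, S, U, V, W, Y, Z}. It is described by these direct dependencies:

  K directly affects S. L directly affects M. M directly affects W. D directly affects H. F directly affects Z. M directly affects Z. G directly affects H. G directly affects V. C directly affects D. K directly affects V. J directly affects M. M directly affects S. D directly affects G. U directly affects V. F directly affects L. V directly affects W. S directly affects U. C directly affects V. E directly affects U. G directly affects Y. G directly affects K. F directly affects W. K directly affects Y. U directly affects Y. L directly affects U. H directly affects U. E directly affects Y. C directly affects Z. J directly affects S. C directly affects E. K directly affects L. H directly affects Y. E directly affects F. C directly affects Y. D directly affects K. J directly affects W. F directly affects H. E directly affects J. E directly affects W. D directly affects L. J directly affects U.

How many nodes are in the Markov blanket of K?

13

K's parents: D, G.
K has children L, S, V, Y.
Parents of each child, excluding K:
  parents(L) \ {K} = {D, F}.
  S's other parents are J, M.
  V also has parents C, G, U.
  Y's other parents are C, E, G, H, U.
MB(K) = {C, D, E, F, G, H, J, L, M, S, U, V, Y}, which has 13 nodes.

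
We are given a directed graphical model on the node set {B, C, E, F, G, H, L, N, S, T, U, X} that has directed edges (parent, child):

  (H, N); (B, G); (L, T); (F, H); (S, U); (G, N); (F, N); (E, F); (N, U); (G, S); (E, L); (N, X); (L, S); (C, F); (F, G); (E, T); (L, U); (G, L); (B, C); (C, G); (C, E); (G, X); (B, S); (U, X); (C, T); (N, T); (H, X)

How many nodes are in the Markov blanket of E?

Pa(E) = {C}.
Children of E: F, L, T.
Co-parents of E (other parents of its children):
  F: C
  L: G
  T: C, L, N
MB(E) = {C, F, G, L, N, T}, which has 6 nodes.

6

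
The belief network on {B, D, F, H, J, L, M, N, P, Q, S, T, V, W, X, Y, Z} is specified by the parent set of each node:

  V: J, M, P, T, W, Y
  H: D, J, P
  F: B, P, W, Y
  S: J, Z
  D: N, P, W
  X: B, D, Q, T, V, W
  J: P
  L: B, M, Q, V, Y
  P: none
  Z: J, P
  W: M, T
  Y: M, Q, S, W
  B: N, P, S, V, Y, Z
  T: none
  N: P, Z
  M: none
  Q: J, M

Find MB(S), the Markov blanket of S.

{B, J, M, N, P, Q, V, W, Y, Z}

A node's Markov blanket = Pa ∪ Ch ∪ (parents of Ch other than the node itself).
Ch(S) = {B, Y}.
Parents of S: J, Z.
Co-parents of S (other parents of its children):
  parents(Y) \ {S} = {M, Q, W}.
  B's other parents are N, P, V, Y, Z.
MB(S) = {B, J, M, N, P, Q, V, W, Y, Z}.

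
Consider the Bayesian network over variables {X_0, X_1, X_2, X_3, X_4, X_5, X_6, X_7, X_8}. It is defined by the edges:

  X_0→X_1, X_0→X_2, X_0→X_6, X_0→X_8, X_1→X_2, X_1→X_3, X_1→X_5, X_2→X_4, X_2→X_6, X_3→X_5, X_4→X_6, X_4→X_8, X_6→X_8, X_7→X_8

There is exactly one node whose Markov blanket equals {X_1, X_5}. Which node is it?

X_3

The target node must have every member of {X_1, X_5} as a parent, child, or co-parent, and no others.
Parents of X_3: X_1; children: X_5; co-parents: X_1.
These exactly cover the given set, so the node is X_3.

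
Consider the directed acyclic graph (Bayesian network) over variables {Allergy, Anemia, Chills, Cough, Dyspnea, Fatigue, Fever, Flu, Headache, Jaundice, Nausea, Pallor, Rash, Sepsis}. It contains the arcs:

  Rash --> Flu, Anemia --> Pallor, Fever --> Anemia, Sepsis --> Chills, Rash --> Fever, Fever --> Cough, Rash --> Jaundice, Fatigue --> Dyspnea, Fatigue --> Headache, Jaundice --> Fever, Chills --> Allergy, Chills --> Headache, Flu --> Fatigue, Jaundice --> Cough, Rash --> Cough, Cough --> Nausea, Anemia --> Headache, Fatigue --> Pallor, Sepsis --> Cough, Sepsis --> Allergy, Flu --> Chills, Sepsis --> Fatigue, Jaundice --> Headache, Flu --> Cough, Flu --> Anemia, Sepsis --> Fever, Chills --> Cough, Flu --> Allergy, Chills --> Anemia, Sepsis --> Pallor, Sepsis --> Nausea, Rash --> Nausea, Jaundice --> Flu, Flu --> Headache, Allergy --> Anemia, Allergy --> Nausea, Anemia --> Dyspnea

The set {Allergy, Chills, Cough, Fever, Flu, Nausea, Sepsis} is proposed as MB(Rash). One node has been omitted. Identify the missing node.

By definition, MB(Rash) is built from Rash's parents, Rash's children, and the co-parents of Rash.
Rash has no parents.
Children of Rash: Cough, Fever, Flu, Jaundice, Nausea.
Other parents of Rash's children:
  Jaundice: —
  Flu: Jaundice
  Fever: Jaundice, Sepsis
  Cough: Chills, Fever, Flu, Jaundice, Sepsis
  Nausea: Allergy, Cough, Sepsis
MB(Rash) = {Allergy, Chills, Cough, Fever, Flu, Jaundice, Nausea, Sepsis}.
Comparing with the claimed set, Jaundice is missing.

Jaundice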